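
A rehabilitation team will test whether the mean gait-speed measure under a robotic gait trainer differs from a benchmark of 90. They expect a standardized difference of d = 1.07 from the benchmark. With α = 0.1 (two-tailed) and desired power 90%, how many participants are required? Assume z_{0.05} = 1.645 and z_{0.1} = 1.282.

For a one-sample test: n = ((z_{α/2} + z_β) / d)².
z_{α/2} + z_β = 1.645 + 1.282 = 2.927.
n = (2.927 / 1.07)² = 2.736² = 7.48.
Round up.

n = 8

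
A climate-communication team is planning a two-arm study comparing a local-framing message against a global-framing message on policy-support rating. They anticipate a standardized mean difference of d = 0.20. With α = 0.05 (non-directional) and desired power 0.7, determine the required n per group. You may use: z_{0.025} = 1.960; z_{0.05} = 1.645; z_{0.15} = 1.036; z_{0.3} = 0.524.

n = 309 per group

For two independent groups with equal n: n = 2·((z_{α/2} + z_β) / d)².
z_{α/2} + z_β = 1.960 + 0.524 = 2.484.
n = 2 × (2.484 / 0.20)² = 2 × 12.420² = 2 × 154.26 = 308.5.
Round up to the next whole participant.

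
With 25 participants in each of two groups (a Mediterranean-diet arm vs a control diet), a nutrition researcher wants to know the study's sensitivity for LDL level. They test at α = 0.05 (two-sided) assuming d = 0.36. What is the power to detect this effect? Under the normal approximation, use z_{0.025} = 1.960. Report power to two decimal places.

For two equal groups, power = Φ(d·√(n/2) − z_{α/2}).
d·√(n/2) = 0.36 × √(25/2) = 0.36 × 3.536 = 1.273.
z_β = 1.273 − 1.960 = -0.687.
Power = Φ(-0.687) = 0.246.

power ≈ 0.25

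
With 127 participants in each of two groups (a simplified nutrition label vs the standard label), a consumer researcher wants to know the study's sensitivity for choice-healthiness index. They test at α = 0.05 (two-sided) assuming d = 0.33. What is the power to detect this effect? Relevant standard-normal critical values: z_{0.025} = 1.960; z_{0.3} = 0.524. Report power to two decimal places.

power ≈ 0.75

For two equal groups, power = Φ(d·√(n/2) − z_{α/2}).
d·√(n/2) = 0.33 × √(127/2) = 0.33 × 7.969 = 2.630.
z_β = 2.630 − 1.960 = 0.670.
Power = Φ(0.670) = 0.748.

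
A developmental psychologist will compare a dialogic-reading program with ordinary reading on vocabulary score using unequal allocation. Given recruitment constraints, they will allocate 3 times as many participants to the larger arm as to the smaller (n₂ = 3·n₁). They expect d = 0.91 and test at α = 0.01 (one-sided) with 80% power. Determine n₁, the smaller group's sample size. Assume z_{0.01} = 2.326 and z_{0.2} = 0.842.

n₁ = 17

With allocation ratio k = n₂/n₁ = 3, Var(x̄₁−x̄₂) = σ²(1/n₁ + 1/(k·n₁)) = σ²·(k+1)/(k·n₁).
So n₁ = (1 + 1/k)·((z_{α} + z_β)/d)² = 1.333 × (3.168/0.91)².
n₁ = 1.333 × 12.12 = 16.2.
Round up: n₁ = 17, giving n₂ = 3 × 17 = 51.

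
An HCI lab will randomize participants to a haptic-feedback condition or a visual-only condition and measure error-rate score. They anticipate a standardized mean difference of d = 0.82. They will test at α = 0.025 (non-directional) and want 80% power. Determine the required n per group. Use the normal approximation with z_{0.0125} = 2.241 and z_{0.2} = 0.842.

For two independent groups with equal n: n = 2·((z_{α/2} + z_β) / d)².
z_{α/2} + z_β = 2.241 + 0.842 = 3.083.
n = 2 × (3.083 / 0.82)² = 2 × 3.760² = 2 × 14.14 = 28.3.
Round up to the next whole participant.

n = 29 per group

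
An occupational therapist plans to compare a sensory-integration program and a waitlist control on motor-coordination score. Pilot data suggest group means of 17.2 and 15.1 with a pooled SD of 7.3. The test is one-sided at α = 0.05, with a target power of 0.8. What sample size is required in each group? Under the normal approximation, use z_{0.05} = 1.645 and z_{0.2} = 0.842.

n = 150 per group

Cohen's d = |M₁ − M₂| / SD_pooled = |17.2 − 15.1| / 7.3 = 2.1 / 7.3 = 0.288.
For two independent groups with equal n: n = 2·((z_{α} + z_β) / d)².
z_{α} + z_β = 1.645 + 0.842 = 2.487.
n = 2 × (2.487 / 0.288)² = 2 × 8.635² = 2 × 74.57 = 149.1.
Round up to the next whole participant.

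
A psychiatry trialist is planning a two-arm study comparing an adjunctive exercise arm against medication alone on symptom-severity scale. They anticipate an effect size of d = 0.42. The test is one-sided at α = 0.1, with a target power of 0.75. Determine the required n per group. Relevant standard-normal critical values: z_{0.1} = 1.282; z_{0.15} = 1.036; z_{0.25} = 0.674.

n = 44 per group

For two independent groups with equal n: n = 2·((z_{α} + z_β) / d)².
z_{α} + z_β = 1.282 + 0.674 = 1.956.
n = 2 × (1.956 / 0.42)² = 2 × 4.657² = 2 × 21.69 = 43.4.
Round up to the next whole participant.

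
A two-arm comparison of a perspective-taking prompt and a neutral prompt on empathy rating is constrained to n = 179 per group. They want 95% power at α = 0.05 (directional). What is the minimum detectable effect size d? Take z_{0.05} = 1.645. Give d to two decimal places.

d_min ≈ 0.35

For two independent groups of n = 179 each: d_min = (z_{α} + z_β)·√(2/n).
z-sum = 1.645 + 1.645 = 3.290.
d_min = 3.290 × √(2/179) = 3.290 × 0.1057 = 0.348.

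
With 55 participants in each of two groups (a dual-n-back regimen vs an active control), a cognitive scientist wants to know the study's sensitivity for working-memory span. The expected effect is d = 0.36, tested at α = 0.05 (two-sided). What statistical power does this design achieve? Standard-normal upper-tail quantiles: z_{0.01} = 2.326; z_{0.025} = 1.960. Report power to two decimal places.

power ≈ 0.47

For two equal groups, power = Φ(d·√(n/2) − z_{α/2}).
d·√(n/2) = 0.36 × √(55/2) = 0.36 × 5.244 = 1.888.
z_β = 1.888 − 1.960 = -0.072.
Power = Φ(-0.072) = 0.471.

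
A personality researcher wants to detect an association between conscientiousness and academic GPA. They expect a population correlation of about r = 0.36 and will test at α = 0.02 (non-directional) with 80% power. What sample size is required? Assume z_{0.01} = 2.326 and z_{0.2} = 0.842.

Fisher's z: C = ½·ln((1+r)/(1−r)) = ½·ln(2.1250) = 0.3769.
n = ((z_{α/2} + z_β)/C)² + 3.
(2.326 + 0.842) / 0.3769 = 3.168 / 0.3769 = 8.405.
n = 8.405² + 3 = 70.65 + 3 = 73.7.
Round up.

n = 74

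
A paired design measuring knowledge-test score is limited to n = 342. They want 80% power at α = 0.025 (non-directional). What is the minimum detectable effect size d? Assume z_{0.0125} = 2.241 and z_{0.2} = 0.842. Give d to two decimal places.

For a single sample (or paired design) of n = 342: d_min = (z_{α/2} + z_β)/√n.
z-sum = 2.241 + 0.842 = 3.083.
d_min = 3.083 / √342 = 3.083 / 18.493 = 0.167.

d_min ≈ 0.17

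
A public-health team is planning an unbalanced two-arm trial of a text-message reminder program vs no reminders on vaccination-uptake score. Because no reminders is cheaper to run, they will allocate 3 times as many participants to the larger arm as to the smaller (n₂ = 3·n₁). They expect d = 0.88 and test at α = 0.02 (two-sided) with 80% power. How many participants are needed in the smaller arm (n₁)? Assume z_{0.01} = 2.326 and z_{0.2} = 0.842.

n₁ = 18

With allocation ratio k = n₂/n₁ = 3, Var(x̄₁−x̄₂) = σ²(1/n₁ + 1/(k·n₁)) = σ²·(k+1)/(k·n₁).
So n₁ = (1 + 1/k)·((z_{α/2} + z_β)/d)² = 1.333 × (3.168/0.88)².
n₁ = 1.333 × 12.96 = 17.3.
Round up: n₁ = 18, giving n₂ = 3 × 18 = 54.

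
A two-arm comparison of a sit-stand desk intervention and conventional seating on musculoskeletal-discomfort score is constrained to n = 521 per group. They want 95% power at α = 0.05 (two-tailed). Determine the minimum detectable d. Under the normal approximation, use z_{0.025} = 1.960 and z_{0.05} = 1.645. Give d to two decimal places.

d_min ≈ 0.22

For two independent groups of n = 521 each: d_min = (z_{α/2} + z_β)·√(2/n).
z-sum = 1.960 + 1.645 = 3.605.
d_min = 3.605 × √(2/521) = 3.605 × 0.0620 = 0.223.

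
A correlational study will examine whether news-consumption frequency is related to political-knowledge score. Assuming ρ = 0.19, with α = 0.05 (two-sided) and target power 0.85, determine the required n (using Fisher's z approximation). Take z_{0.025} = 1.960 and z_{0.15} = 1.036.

n = 246

Fisher's z: C = ½·ln((1+r)/(1−r)) = ½·ln(1.4691) = 0.1923.
n = ((z_{α/2} + z_β)/C)² + 3.
(1.960 + 1.036) / 0.1923 = 2.996 / 0.1923 = 15.580.
n = 15.580² + 3 = 242.73 + 3 = 245.7.
Round up.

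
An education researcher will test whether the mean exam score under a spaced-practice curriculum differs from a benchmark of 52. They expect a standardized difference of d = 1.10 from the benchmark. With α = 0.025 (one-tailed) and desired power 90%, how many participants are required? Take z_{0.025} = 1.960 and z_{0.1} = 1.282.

n = 9

For a one-sample test: n = ((z_{α} + z_β) / d)².
z_{α} + z_β = 1.960 + 1.282 = 3.242.
n = (3.242 / 1.10)² = 2.947² = 8.69.
Round up.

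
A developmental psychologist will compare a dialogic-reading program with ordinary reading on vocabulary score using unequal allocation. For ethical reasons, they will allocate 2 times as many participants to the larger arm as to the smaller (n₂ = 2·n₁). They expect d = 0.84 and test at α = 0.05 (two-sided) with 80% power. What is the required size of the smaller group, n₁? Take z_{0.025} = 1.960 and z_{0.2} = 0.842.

With allocation ratio k = n₂/n₁ = 2, Var(x̄₁−x̄₂) = σ²(1/n₁ + 1/(k·n₁)) = σ²·(k+1)/(k·n₁).
So n₁ = (1 + 1/k)·((z_{α/2} + z_β)/d)² = 1.500 × (2.802/0.84)².
n₁ = 1.500 × 11.13 = 16.7.
Round up: n₁ = 17, giving n₂ = 2 × 17 = 34.

n₁ = 17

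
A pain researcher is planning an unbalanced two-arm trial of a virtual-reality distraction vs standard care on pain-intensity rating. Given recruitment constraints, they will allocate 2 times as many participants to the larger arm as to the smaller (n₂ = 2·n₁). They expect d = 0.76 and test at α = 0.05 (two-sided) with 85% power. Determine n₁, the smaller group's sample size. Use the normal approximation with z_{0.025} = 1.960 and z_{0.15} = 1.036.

With allocation ratio k = n₂/n₁ = 2, Var(x̄₁−x̄₂) = σ²(1/n₁ + 1/(k·n₁)) = σ²·(k+1)/(k·n₁).
So n₁ = (1 + 1/k)·((z_{α/2} + z_β)/d)² = 1.500 × (2.996/0.76)².
n₁ = 1.500 × 15.54 = 23.3.
Round up: n₁ = 24, giving n₂ = 2 × 24 = 48.

n₁ = 24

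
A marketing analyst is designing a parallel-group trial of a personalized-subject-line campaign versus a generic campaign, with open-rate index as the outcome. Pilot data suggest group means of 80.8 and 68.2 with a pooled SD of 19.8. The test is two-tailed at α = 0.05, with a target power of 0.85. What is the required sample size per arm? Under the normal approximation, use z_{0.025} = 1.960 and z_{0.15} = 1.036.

Cohen's d = |M₁ − M₂| / SD_pooled = |80.8 − 68.2| / 19.8 = 12.6 / 19.8 = 0.636.
For two independent groups with equal n: n = 2·((z_{α/2} + z_β) / d)².
z_{α/2} + z_β = 1.960 + 1.036 = 2.996.
n = 2 × (2.996 / 0.636)² = 2 × 4.711² = 2 × 22.19 = 44.4.
Round up to the next whole participant.

n = 45 per group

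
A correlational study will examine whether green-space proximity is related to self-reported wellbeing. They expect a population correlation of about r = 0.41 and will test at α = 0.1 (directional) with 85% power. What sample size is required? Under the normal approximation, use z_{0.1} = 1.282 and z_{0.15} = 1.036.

Fisher's z: C = ½·ln((1+r)/(1−r)) = ½·ln(2.3898) = 0.4356.
n = ((z_{α} + z_β)/C)² + 3.
(1.282 + 1.036) / 0.4356 = 2.318 / 0.4356 = 5.321.
n = 5.321² + 3 = 28.32 + 3 = 31.3.
Round up.

n = 32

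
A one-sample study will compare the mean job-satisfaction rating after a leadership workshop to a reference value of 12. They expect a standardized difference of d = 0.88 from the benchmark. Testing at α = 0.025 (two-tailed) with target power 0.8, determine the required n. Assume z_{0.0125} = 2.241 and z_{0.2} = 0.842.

For a one-sample test: n = ((z_{α/2} + z_β) / d)².
z_{α/2} + z_β = 2.241 + 0.842 = 3.083.
n = (3.083 / 0.88)² = 3.503² = 12.27.
Round up.

n = 13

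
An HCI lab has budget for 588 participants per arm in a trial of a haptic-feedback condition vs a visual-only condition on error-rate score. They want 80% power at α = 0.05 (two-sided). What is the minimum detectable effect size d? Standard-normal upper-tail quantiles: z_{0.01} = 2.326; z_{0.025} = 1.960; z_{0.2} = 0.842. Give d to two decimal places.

d_min ≈ 0.16

For two independent groups of n = 588 each: d_min = (z_{α/2} + z_β)·√(2/n).
z-sum = 1.960 + 0.842 = 2.802.
d_min = 2.802 × √(2/588) = 2.802 × 0.0583 = 0.163.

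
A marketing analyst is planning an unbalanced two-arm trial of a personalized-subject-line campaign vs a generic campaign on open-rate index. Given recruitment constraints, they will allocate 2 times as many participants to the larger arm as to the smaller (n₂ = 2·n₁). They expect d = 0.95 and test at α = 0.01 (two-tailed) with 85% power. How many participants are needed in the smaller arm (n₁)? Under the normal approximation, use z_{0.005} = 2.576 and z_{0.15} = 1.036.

n₁ = 22

With allocation ratio k = n₂/n₁ = 2, Var(x̄₁−x̄₂) = σ²(1/n₁ + 1/(k·n₁)) = σ²·(k+1)/(k·n₁).
So n₁ = (1 + 1/k)·((z_{α/2} + z_β)/d)² = 1.500 × (3.612/0.95)².
n₁ = 1.500 × 14.46 = 21.7.
Round up: n₁ = 22, giving n₂ = 2 × 22 = 44.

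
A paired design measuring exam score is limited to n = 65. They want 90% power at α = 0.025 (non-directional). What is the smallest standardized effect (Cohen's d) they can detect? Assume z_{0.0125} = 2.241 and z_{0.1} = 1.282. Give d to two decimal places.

For a single sample (or paired design) of n = 65: d_min = (z_{α/2} + z_β)/√n.
z-sum = 2.241 + 1.282 = 3.523.
d_min = 3.523 / √65 = 3.523 / 8.062 = 0.437.

d_min ≈ 0.44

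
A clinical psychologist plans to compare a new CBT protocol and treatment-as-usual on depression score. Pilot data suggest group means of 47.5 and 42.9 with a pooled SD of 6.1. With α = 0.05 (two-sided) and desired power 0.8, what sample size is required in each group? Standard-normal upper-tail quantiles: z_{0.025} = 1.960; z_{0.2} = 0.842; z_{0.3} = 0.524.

n = 28 per group

Cohen's d = |M₁ − M₂| / SD_pooled = |47.5 − 42.9| / 6.1 = 4.6 / 6.1 = 0.754.
For two independent groups with equal n: n = 2·((z_{α/2} + z_β) / d)².
z_{α/2} + z_β = 1.960 + 0.842 = 2.802.
n = 2 × (2.802 / 0.754)² = 2 × 3.716² = 2 × 13.81 = 27.6.
Round up to the next whole participant.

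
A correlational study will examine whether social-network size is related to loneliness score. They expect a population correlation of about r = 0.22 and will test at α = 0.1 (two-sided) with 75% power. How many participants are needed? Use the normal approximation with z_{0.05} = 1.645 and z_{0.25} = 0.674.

n = 111

Fisher's z: C = ½·ln((1+r)/(1−r)) = ½·ln(1.5641) = 0.2237.
n = ((z_{α/2} + z_β)/C)² + 3.
(1.645 + 0.674) / 0.2237 = 2.319 / 0.2237 = 10.367.
n = 10.367² + 3 = 107.47 + 3 = 110.5.
Round up.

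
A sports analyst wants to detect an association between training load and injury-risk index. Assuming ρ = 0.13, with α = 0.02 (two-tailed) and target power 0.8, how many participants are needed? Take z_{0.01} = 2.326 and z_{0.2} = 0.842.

n = 591

Fisher's z: C = ½·ln((1+r)/(1−r)) = ½·ln(1.2989) = 0.1307.
n = ((z_{α/2} + z_β)/C)² + 3.
(2.326 + 0.842) / 0.1307 = 3.168 / 0.1307 = 24.239.
n = 24.239² + 3 = 587.52 + 3 = 590.5.
Round up.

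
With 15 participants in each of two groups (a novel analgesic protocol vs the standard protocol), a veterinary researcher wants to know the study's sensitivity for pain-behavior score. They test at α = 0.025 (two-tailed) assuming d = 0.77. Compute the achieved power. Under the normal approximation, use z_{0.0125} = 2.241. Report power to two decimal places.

For two equal groups, power = Φ(d·√(n/2) − z_{α/2}).
d·√(n/2) = 0.77 × √(15/2) = 0.77 × 2.739 = 2.109.
z_β = 2.109 − 2.241 = -0.132.
Power = Φ(-0.132) = 0.447.

power ≈ 0.45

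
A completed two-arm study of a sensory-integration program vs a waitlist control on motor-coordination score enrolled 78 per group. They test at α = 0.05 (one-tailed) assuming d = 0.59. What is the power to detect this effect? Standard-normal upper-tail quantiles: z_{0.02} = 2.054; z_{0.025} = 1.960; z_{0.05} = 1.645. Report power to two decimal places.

For two equal groups, power = Φ(d·√(n/2) − z_{α}).
d·√(n/2) = 0.59 × √(78/2) = 0.59 × 6.245 = 3.685.
z_β = 3.685 − 1.645 = 2.040.
Power = Φ(2.040) = 0.979.

power ≈ 0.98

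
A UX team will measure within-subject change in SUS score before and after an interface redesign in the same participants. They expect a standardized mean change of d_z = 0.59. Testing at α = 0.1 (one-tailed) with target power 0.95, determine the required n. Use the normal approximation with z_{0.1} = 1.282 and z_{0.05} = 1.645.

For a paired (one-sample on differences) test: n = ((z_{α} + z_β) / d)².
z_{α} + z_β = 1.282 + 1.645 = 2.927.
n = (2.927 / 0.59)² = 4.961² = 24.61.
Round up.

n = 25 pairs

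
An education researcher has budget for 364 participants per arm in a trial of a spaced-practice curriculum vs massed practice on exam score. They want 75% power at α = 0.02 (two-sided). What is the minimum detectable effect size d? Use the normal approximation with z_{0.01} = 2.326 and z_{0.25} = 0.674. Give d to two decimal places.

d_min ≈ 0.22

For two independent groups of n = 364 each: d_min = (z_{α/2} + z_β)·√(2/n).
z-sum = 2.326 + 0.674 = 3.000.
d_min = 3.000 × √(2/364) = 3.000 × 0.0741 = 0.222.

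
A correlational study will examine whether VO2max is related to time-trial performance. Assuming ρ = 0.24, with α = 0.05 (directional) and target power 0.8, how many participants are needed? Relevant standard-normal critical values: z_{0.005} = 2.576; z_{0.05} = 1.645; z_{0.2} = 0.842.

Fisher's z: C = ½·ln((1+r)/(1−r)) = ½·ln(1.6316) = 0.2448.
n = ((z_{α} + z_β)/C)² + 3.
(1.645 + 0.842) / 0.2448 = 2.487 / 0.2448 = 10.159.
n = 10.159² + 3 = 103.21 + 3 = 106.2.
Round up.

n = 107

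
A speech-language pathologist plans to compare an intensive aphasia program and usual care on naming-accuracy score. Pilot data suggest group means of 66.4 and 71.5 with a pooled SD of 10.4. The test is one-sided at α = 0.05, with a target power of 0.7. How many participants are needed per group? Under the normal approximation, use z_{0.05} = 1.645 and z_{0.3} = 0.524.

Cohen's d = |M₁ − M₂| / SD_pooled = |66.4 − 71.5| / 10.4 = 5.1 / 10.4 = 0.490.
For two independent groups with equal n: n = 2·((z_{α} + z_β) / d)².
z_{α} + z_β = 1.645 + 0.524 = 2.169.
n = 2 × (2.169 / 0.490)² = 2 × 4.427² = 2 × 19.59 = 39.2.
Round up to the next whole participant.

n = 40 per group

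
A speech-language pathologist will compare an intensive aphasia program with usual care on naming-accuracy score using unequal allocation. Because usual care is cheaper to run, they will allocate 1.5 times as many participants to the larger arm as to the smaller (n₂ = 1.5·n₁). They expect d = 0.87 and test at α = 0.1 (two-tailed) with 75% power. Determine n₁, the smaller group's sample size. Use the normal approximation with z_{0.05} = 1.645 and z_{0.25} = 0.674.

n₁ = 12

With allocation ratio k = n₂/n₁ = 1.5, Var(x̄₁−x̄₂) = σ²(1/n₁ + 1/(k·n₁)) = σ²·(k+1)/(k·n₁).
So n₁ = (1 + 1/k)·((z_{α/2} + z_β)/d)² = 1.667 × (2.319/0.87)².
n₁ = 1.667 × 7.10 = 11.8.
Round up: n₁ = 12, giving n₂ = 1.5 × 12 = 18.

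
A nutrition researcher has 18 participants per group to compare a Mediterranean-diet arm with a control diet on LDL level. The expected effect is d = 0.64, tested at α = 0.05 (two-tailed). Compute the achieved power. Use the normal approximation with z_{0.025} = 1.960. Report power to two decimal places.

power ≈ 0.48

For two equal groups, power = Φ(d·√(n/2) − z_{α/2}).
d·√(n/2) = 0.64 × √(18/2) = 0.64 × 3.000 = 1.920.
z_β = 1.920 − 1.960 = -0.040.
Power = Φ(-0.040) = 0.484.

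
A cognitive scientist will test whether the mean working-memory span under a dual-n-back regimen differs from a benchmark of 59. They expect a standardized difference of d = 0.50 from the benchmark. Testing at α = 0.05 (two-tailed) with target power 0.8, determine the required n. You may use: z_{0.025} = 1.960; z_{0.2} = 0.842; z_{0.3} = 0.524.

n = 32

For a one-sample test: n = ((z_{α/2} + z_β) / d)².
z_{α/2} + z_β = 1.960 + 0.842 = 2.802.
n = (2.802 / 0.50)² = 5.604² = 31.40.
Round up.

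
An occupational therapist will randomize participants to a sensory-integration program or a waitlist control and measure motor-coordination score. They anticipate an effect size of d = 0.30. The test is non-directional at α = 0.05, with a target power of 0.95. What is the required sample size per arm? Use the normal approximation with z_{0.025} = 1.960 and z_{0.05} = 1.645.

For two independent groups with equal n: n = 2·((z_{α/2} + z_β) / d)².
z_{α/2} + z_β = 1.960 + 1.645 = 3.605.
n = 2 × (3.605 / 0.30)² = 2 × 12.017² = 2 × 144.40 = 288.8.
Round up to the next whole participant.

n = 289 per group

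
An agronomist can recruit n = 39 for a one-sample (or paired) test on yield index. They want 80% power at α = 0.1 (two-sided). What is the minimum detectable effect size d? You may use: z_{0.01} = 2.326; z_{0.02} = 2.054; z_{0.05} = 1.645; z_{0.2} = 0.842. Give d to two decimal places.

d_min ≈ 0.40

For a single sample (or paired design) of n = 39: d_min = (z_{α/2} + z_β)/√n.
z-sum = 1.645 + 0.842 = 2.487.
d_min = 2.487 / √39 = 2.487 / 6.245 = 0.398.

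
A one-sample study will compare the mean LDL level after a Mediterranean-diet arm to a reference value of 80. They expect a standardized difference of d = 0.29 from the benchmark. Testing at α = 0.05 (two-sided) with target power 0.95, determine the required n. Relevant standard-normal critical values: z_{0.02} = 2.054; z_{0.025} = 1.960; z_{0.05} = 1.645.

n = 155

For a one-sample test: n = ((z_{α/2} + z_β) / d)².
z_{α/2} + z_β = 1.960 + 1.645 = 3.605.
n = (3.605 / 0.29)² = 12.431² = 154.53.
Round up.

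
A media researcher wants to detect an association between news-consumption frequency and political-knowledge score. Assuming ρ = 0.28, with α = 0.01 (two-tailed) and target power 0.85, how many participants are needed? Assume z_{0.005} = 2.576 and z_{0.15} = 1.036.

n = 161

Fisher's z: C = ½·ln((1+r)/(1−r)) = ½·ln(1.7778) = 0.2877.
n = ((z_{α/2} + z_β)/C)² + 3.
(2.576 + 1.036) / 0.2877 = 3.612 / 0.2877 = 12.555.
n = 12.555² + 3 = 157.62 + 3 = 160.6.
Round up.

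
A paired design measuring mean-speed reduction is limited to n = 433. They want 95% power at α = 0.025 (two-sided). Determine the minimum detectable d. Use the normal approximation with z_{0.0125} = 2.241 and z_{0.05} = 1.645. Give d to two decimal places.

d_min ≈ 0.19

For a single sample (or paired design) of n = 433: d_min = (z_{α/2} + z_β)/√n.
z-sum = 2.241 + 1.645 = 3.886.
d_min = 3.886 / √433 = 3.886 / 20.809 = 0.187.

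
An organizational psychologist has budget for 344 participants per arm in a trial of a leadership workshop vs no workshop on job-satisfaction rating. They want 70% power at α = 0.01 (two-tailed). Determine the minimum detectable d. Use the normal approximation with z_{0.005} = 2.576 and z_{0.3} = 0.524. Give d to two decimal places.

d_min ≈ 0.24

For two independent groups of n = 344 each: d_min = (z_{α/2} + z_β)·√(2/n).
z-sum = 2.576 + 0.524 = 3.100.
d_min = 3.100 × √(2/344) = 3.100 × 0.0762 = 0.236.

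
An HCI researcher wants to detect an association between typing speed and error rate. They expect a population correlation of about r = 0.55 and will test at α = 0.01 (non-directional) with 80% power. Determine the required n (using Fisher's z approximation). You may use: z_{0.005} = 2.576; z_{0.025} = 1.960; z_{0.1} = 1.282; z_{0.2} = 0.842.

n = 34

Fisher's z: C = ½·ln((1+r)/(1−r)) = ½·ln(3.4444) = 0.6184.
n = ((z_{α/2} + z_β)/C)² + 3.
(2.576 + 0.842) / 0.6184 = 3.418 / 0.6184 = 5.527.
n = 5.527² + 3 = 30.55 + 3 = 33.5.
Round up.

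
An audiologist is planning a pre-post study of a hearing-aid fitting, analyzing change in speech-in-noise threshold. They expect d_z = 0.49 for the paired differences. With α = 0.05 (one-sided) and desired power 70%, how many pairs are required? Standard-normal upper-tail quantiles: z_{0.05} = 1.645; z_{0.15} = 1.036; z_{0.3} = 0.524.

For a paired (one-sample on differences) test: n = ((z_{α} + z_β) / d)².
z_{α} + z_β = 1.645 + 0.524 = 2.169.
n = (2.169 / 0.49)² = 4.427² = 19.59.
Round up.

n = 20 pairs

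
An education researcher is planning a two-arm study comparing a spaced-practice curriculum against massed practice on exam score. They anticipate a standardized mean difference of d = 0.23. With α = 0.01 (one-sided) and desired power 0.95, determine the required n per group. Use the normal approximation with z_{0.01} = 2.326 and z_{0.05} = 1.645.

n = 597 per group

For two independent groups with equal n: n = 2·((z_{α} + z_β) / d)².
z_{α} + z_β = 2.326 + 1.645 = 3.971.
n = 2 × (3.971 / 0.23)² = 2 × 17.265² = 2 × 298.09 = 596.2.
Round up to the next whole participant.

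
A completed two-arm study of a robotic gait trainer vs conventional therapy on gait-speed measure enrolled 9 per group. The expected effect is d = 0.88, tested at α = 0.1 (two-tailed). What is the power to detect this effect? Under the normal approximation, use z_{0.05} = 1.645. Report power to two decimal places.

power ≈ 0.59

For two equal groups, power = Φ(d·√(n/2) − z_{α/2}).
d·√(n/2) = 0.88 × √(9/2) = 0.88 × 2.121 = 1.867.
z_β = 1.867 − 1.645 = 0.222.
Power = Φ(0.222) = 0.588.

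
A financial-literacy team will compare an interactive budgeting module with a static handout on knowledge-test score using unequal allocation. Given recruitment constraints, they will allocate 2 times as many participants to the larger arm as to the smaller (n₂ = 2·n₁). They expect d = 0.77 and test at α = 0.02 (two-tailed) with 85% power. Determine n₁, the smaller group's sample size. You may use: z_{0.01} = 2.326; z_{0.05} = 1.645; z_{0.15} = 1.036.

With allocation ratio k = n₂/n₁ = 2, Var(x̄₁−x̄₂) = σ²(1/n₁ + 1/(k·n₁)) = σ²·(k+1)/(k·n₁).
So n₁ = (1 + 1/k)·((z_{α/2} + z_β)/d)² = 1.500 × (3.362/0.77)².
n₁ = 1.500 × 19.06 = 28.6.
Round up: n₁ = 29, giving n₂ = 2 × 29 = 58.

n₁ = 29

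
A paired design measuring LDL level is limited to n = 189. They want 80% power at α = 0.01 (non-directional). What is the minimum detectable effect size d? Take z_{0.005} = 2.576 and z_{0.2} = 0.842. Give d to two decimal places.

For a single sample (or paired design) of n = 189: d_min = (z_{α/2} + z_β)/√n.
z-sum = 2.576 + 0.842 = 3.418.
d_min = 3.418 / √189 = 3.418 / 13.748 = 0.249.

d_min ≈ 0.25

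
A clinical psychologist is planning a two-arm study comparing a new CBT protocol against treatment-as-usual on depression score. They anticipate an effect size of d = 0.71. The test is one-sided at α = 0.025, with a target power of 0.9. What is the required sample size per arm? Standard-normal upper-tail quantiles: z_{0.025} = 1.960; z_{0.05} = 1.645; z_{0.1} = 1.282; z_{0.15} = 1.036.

For two independent groups with equal n: n = 2·((z_{α} + z_β) / d)².
z_{α} + z_β = 1.960 + 1.282 = 3.242.
n = 2 × (3.242 / 0.71)² = 2 × 4.566² = 2 × 20.85 = 41.7.
Round up to the next whole participant.

n = 42 per group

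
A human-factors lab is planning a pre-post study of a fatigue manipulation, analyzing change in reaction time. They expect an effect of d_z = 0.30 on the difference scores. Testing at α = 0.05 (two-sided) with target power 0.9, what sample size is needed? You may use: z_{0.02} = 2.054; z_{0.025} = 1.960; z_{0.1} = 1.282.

For a paired (one-sample on differences) test: n = ((z_{α/2} + z_β) / d)².
z_{α/2} + z_β = 1.960 + 1.282 = 3.242.
n = (3.242 / 0.30)² = 10.807² = 116.78.
Round up.

n = 117 pairs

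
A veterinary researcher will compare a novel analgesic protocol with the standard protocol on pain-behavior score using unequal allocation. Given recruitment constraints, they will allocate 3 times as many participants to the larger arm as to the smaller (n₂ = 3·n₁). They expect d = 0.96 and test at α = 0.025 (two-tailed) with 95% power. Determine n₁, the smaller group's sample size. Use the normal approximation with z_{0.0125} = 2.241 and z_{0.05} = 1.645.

n₁ = 22

With allocation ratio k = n₂/n₁ = 3, Var(x̄₁−x̄₂) = σ²(1/n₁ + 1/(k·n₁)) = σ²·(k+1)/(k·n₁).
So n₁ = (1 + 1/k)·((z_{α/2} + z_β)/d)² = 1.333 × (3.886/0.96)².
n₁ = 1.333 × 16.39 = 21.8.
Round up: n₁ = 22, giving n₂ = 3 × 22 = 66.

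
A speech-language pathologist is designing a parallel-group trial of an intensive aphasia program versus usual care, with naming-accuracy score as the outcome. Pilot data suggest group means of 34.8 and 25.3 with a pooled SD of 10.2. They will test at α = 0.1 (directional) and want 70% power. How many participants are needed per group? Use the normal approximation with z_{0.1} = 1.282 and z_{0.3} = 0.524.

Cohen's d = |M₁ − M₂| / SD_pooled = |34.8 − 25.3| / 10.2 = 9.5 / 10.2 = 0.931.
For two independent groups with equal n: n = 2·((z_{α} + z_β) / d)².
z_{α} + z_β = 1.282 + 0.524 = 1.806.
n = 2 × (1.806 / 0.931)² = 2 × 1.940² = 2 × 3.76 = 7.5.
Round up to the next whole participant.

n = 8 per group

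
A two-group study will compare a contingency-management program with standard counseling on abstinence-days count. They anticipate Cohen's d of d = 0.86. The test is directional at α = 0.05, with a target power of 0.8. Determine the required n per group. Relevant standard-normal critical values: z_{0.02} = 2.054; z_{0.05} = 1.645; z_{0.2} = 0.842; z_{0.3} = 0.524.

For two independent groups with equal n: n = 2·((z_{α} + z_β) / d)².
z_{α} + z_β = 1.645 + 0.842 = 2.487.
n = 2 × (2.487 / 0.86)² = 2 × 2.892² = 2 × 8.36 = 16.7.
Round up to the next whole participant.

n = 17 per group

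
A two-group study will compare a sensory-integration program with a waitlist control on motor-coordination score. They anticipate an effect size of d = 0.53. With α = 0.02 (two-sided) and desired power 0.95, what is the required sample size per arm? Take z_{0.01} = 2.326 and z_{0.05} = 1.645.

For two independent groups with equal n: n = 2·((z_{α/2} + z_β) / d)².
z_{α/2} + z_β = 2.326 + 1.645 = 3.971.
n = 2 × (3.971 / 0.53)² = 2 × 7.492² = 2 × 56.14 = 112.3.
Round up to the next whole participant.

n = 113 per group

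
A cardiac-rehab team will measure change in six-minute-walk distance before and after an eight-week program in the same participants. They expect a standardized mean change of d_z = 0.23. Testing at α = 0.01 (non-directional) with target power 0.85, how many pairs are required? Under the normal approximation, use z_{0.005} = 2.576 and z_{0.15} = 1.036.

For a paired (one-sample on differences) test: n = ((z_{α/2} + z_β) / d)².
z_{α/2} + z_β = 2.576 + 1.036 = 3.612.
n = (3.612 / 0.23)² = 15.704² = 246.63.
Round up.

n = 247 pairs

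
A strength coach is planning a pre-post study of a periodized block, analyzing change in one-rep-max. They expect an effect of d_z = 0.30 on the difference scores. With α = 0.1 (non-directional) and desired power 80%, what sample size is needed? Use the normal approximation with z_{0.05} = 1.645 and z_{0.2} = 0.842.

n = 69 pairs

For a paired (one-sample on differences) test: n = ((z_{α/2} + z_β) / d)².
z_{α/2} + z_β = 1.645 + 0.842 = 2.487.
n = (2.487 / 0.30)² = 8.290² = 68.72.
Round up.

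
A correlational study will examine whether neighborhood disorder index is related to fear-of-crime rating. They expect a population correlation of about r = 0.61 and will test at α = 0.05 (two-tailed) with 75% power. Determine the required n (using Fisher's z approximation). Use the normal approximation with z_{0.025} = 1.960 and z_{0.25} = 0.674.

n = 17

Fisher's z: C = ½·ln((1+r)/(1−r)) = ½·ln(4.1282) = 0.7089.
n = ((z_{α/2} + z_β)/C)² + 3.
(1.960 + 0.674) / 0.7089 = 2.634 / 0.7089 = 3.716.
n = 3.716² + 3 = 13.81 + 3 = 16.8.
Round up.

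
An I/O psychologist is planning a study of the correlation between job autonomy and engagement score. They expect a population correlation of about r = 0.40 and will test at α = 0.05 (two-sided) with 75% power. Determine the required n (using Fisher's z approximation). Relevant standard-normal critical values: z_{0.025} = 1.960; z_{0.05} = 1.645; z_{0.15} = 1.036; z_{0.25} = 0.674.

Fisher's z: C = ½·ln((1+r)/(1−r)) = ½·ln(2.3333) = 0.4236.
n = ((z_{α/2} + z_β)/C)² + 3.
(1.960 + 0.674) / 0.4236 = 2.634 / 0.4236 = 6.218.
n = 6.218² + 3 = 38.67 + 3 = 41.7.
Round up.

n = 42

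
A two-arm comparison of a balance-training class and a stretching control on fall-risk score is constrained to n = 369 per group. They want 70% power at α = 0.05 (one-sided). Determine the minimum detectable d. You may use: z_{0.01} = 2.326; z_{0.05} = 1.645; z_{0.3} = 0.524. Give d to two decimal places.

For two independent groups of n = 369 each: d_min = (z_{α} + z_β)·√(2/n).
z-sum = 1.645 + 0.524 = 2.169.
d_min = 2.169 × √(2/369) = 2.169 × 0.0736 = 0.160.

d_min ≈ 0.16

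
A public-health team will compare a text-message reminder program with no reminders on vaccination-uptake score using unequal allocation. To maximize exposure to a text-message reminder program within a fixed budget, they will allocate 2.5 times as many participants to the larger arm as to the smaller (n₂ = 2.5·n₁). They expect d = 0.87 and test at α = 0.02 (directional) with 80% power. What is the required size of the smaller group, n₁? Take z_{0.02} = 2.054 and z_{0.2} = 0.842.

n₁ = 16

With allocation ratio k = n₂/n₁ = 2.5, Var(x̄₁−x̄₂) = σ²(1/n₁ + 1/(k·n₁)) = σ²·(k+1)/(k·n₁).
So n₁ = (1 + 1/k)·((z_{α} + z_β)/d)² = 1.400 × (2.896/0.87)².
n₁ = 1.400 × 11.08 = 15.5.
Round up: n₁ = 16, giving n₂ = 2.5 × 16 = 40.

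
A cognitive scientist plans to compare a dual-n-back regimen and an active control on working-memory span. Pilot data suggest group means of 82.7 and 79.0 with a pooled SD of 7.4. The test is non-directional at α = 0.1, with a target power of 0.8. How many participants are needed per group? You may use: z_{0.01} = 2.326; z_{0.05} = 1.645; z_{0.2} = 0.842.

Cohen's d = |M₁ − M₂| / SD_pooled = |82.7 − 79.0| / 7.4 = 3.7 / 7.4 = 0.500.
For two independent groups with equal n: n = 2·((z_{α/2} + z_β) / d)².
z_{α/2} + z_β = 1.645 + 0.842 = 2.487.
n = 2 × (2.487 / 0.500)² = 2 × 4.974² = 2 × 24.74 = 49.5.
Round up to the next whole participant.

n = 50 per group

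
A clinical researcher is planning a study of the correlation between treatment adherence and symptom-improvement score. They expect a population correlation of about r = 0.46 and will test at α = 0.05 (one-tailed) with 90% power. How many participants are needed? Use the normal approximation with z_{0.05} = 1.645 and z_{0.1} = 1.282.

n = 38

Fisher's z: C = ½·ln((1+r)/(1−r)) = ½·ln(2.7037) = 0.4973.
n = ((z_{α} + z_β)/C)² + 3.
(1.645 + 1.282) / 0.4973 = 2.927 / 0.4973 = 5.886.
n = 5.886² + 3 = 34.64 + 3 = 37.6.
Round up.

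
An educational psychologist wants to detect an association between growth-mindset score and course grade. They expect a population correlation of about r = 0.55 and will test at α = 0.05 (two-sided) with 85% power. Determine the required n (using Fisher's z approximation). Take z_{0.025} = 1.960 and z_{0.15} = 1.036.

Fisher's z: C = ½·ln((1+r)/(1−r)) = ½·ln(3.4444) = 0.6184.
n = ((z_{α/2} + z_β)/C)² + 3.
(1.960 + 1.036) / 0.6184 = 2.996 / 0.6184 = 4.845.
n = 4.845² + 3 = 23.47 + 3 = 26.5.
Round up.

n = 27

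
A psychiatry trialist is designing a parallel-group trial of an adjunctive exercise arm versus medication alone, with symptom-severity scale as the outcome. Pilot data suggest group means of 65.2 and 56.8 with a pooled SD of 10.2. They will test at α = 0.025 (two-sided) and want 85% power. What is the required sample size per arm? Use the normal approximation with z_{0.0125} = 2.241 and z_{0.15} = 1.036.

n = 32 per group

Cohen's d = |M₁ − M₂| / SD_pooled = |65.2 − 56.8| / 10.2 = 8.4 / 10.2 = 0.824.
For two independent groups with equal n: n = 2·((z_{α/2} + z_β) / d)².
z_{α/2} + z_β = 2.241 + 1.036 = 3.277.
n = 2 × (3.277 / 0.824)² = 2 × 3.977² = 2 × 15.82 = 31.6.
Round up to the next whole participant.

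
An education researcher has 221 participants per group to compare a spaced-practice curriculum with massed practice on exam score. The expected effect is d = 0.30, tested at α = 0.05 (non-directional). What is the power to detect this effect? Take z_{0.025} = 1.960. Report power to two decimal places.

power ≈ 0.88

For two equal groups, power = Φ(d·√(n/2) − z_{α/2}).
d·√(n/2) = 0.30 × √(221/2) = 0.30 × 10.512 = 3.154.
z_β = 3.154 − 1.960 = 1.194.
Power = Φ(1.194) = 0.884.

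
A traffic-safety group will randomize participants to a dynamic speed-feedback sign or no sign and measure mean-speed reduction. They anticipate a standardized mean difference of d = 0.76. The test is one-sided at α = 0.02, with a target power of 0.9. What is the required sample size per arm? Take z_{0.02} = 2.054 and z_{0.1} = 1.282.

n = 39 per group

For two independent groups with equal n: n = 2·((z_{α} + z_β) / d)².
z_{α} + z_β = 2.054 + 1.282 = 3.336.
n = 2 × (3.336 / 0.76)² = 2 × 4.389² = 2 × 19.27 = 38.5.
Round up to the next whole participant.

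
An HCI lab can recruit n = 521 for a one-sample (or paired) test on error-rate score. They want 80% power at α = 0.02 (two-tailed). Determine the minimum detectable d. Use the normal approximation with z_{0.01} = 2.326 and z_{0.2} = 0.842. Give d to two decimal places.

For a single sample (or paired design) of n = 521: d_min = (z_{α/2} + z_β)/√n.
z-sum = 2.326 + 0.842 = 3.168.
d_min = 3.168 / √521 = 3.168 / 22.825 = 0.139.

d_min ≈ 0.14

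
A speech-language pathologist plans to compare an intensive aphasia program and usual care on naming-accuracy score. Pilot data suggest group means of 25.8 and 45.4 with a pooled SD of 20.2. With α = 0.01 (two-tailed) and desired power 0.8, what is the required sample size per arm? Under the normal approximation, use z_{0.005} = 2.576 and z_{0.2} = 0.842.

n = 25 per group

Cohen's d = |M₁ − M₂| / SD_pooled = |25.8 − 45.4| / 20.2 = 19.6 / 20.2 = 0.970.
For two independent groups with equal n: n = 2·((z_{α/2} + z_β) / d)².
z_{α/2} + z_β = 2.576 + 0.842 = 3.418.
n = 2 × (3.418 / 0.970)² = 2 × 3.524² = 2 × 12.42 = 24.8.
Round up to the next whole participant.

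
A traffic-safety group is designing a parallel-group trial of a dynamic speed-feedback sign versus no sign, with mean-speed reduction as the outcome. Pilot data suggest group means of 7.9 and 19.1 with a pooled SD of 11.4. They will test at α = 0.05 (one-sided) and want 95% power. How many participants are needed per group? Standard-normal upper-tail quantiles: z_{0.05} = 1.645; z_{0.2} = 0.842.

Cohen's d = |M₁ − M₂| / SD_pooled = |7.9 − 19.1| / 11.4 = 11.2 / 11.4 = 0.982.
For two independent groups with equal n: n = 2·((z_{α} + z_β) / d)².
z_{α} + z_β = 1.645 + 1.645 = 3.290.
n = 2 × (3.290 / 0.982)² = 2 × 3.350² = 2 × 11.22 = 22.4.
Round up to the next whole participant.

n = 23 per group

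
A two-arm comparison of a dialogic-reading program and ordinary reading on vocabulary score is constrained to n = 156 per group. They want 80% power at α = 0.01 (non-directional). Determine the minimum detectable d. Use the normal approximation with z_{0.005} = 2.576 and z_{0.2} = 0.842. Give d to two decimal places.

d_min ≈ 0.39

For two independent groups of n = 156 each: d_min = (z_{α/2} + z_β)·√(2/n).
z-sum = 2.576 + 0.842 = 3.418.
d_min = 3.418 × √(2/156) = 3.418 × 0.1132 = 0.387.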